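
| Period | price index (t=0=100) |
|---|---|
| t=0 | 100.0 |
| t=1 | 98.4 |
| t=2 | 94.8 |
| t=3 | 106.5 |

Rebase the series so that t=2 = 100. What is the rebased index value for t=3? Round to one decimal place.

Rebased(t=3) = 106.5 / 94.8 × 100 = 112.3418

112.3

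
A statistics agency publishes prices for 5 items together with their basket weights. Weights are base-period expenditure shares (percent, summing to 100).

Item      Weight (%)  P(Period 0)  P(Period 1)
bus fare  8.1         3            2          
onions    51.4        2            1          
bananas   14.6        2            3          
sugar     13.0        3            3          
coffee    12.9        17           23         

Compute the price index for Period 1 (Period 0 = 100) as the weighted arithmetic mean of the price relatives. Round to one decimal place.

bus fare: 8.1 × (2/3) = 8.1 × 0.666667 = 5.4000
onions: 51.4 × (1/2) = 51.4 × 0.500000 = 25.7000
bananas: 14.6 × (3/2) = 14.6 × 1.500000 = 21.9000
sugar: 13.0 × (3/3) = 13.0 × 1.000000 = 13.0000
coffee: 12.9 × (23/17) = 12.9 × 1.352941 = 17.4529
Index = Σ wᵢ·(p₁ᵢ/p₀ᵢ) = 5.4000 + 25.7000 + 21.9000 + 13.0000 + 17.4529 = 83.4529

83.5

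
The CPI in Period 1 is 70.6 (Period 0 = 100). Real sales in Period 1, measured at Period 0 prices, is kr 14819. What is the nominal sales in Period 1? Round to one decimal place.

10462.2

Nominal = Real × (Index/100) = 14819 × (70.6/100)
        = 14819 × 0.706 = 10462.2140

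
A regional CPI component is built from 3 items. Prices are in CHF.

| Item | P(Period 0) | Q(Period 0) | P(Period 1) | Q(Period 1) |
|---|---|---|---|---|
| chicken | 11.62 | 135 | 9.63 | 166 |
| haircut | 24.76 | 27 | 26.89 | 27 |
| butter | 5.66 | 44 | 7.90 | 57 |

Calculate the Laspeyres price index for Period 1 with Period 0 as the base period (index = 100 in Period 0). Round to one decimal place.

Laspeyres price index uses base-period quantities as weights.
ΣP(Period 1)·Q(Period 0) = 9.63×135 + 26.89×27 + 7.90×44 = 1300.05 + 726.03 + 347.6 = 2373.68
ΣP(Period 0)·Q(Period 0) = 11.62×135 + 24.76×27 + 5.66×44 = 1568.7 + 668.52 + 249.04 = 2486.26
Index = 2373.68 / 2486.26 × 100 = 95.4719

95.5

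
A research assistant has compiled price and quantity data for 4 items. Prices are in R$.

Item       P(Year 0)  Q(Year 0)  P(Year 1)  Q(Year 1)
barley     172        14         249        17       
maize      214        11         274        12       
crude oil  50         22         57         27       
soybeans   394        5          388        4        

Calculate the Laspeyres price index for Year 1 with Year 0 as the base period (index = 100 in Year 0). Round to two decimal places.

123.77

Laspeyres price index uses base-period quantities as weights.
ΣP(Year 1)·Q(Year 0) = 249×14 + 274×11 + 57×22 + 388×5 = 3486 + 3014 + 1254 + 1940 = 9694
ΣP(Year 0)·Q(Year 0) = 172×14 + 214×11 + 50×22 + 394×5 = 2408 + 2354 + 1100 + 1970 = 7832
Index = 9694 / 7832 × 100 = 123.7743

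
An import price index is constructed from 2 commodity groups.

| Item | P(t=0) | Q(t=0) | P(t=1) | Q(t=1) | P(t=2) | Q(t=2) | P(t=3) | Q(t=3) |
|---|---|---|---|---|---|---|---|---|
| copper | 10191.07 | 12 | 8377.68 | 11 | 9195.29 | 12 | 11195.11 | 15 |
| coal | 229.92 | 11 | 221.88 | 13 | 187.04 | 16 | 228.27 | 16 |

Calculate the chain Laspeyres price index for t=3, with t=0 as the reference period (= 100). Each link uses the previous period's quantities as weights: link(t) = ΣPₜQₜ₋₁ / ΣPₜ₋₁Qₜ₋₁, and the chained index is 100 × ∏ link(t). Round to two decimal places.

Link t=0→t=1:
ΣP(t=1)Q(t=0) = 8377.68×12 + 221.88×11 = 100532.16 + 2440.68 = 102972.84
ΣP(t=0)Q(t=0) = 10191.07×12 + 229.92×11 = 122292.84 + 2529.12 = 124821.96
link = 102972.84/124821.96 = 0.824958
Link t=1→t=2:
ΣP(t=2)Q(t=1) = 9195.29×11 + 187.04×13 = 101148.19 + 2431.52 = 103579.71
ΣP(t=1)Q(t=1) = 8377.68×11 + 221.88×13 = 92154.48 + 2884.44 = 95038.92
link = 103579.71/95038.92 = 1.089866
Link t=2→t=3:
ΣP(t=3)Q(t=2) = 11195.11×12 + 228.27×16 = 134341.32 + 3652.32 = 137993.64
ΣP(t=2)Q(t=2) = 9195.29×12 + 187.04×16 = 110343.48 + 2992.64 = 113336.12
link = 137993.64/113336.12 = 1.217561
Chained index = 100 × 0.824958 × 1.089866 × 1.217561 = 109.4701

109.47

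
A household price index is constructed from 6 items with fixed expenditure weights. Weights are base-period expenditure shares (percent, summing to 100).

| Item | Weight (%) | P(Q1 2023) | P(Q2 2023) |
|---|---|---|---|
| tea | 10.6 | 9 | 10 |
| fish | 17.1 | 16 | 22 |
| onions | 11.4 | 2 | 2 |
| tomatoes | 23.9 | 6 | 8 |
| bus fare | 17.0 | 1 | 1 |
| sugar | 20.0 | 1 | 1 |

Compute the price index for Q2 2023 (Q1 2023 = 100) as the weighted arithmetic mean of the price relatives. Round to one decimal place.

tea: 10.6 × (10/9) = 10.6 × 1.111111 = 11.7778
fish: 17.1 × (22/16) = 17.1 × 1.375000 = 23.5125
onions: 11.4 × (2/2) = 11.4 × 1.000000 = 11.4000
tomatoes: 23.9 × (8/6) = 23.9 × 1.333333 = 31.8667
bus fare: 17.0 × (1/1) = 17.0 × 1.000000 = 17.0000
sugar: 20.0 × (1/1) = 20.0 × 1.000000 = 20.0000
Index = Σ wᵢ·(p₁ᵢ/p₀ᵢ) = 11.7778 + 23.5125 + 11.4000 + 31.8667 + 17.0000 + 20.0000 = 115.5569

115.6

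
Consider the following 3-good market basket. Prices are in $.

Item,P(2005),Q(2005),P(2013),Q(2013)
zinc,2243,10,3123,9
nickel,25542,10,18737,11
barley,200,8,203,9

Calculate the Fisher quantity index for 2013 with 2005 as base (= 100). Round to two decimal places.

107.79

Laspeyres component (base-period weights):
ΣP(2005)Q(2013) = 2243×9 + 25542×11 + 200×9 = 20187 + 280962 + 1800 = 302949
ΣP(2005)Q(2005) = 2243×10 + 25542×10 + 200×8 = 22430 + 255420 + 1600 = 279450
L = 302949 / 279450 × 100 = 108.4090
Paasche component (current-period weights):
ΣP(2013)Q(2013) = 3123×9 + 18737×11 + 203×9 = 28107 + 206107 + 1827 = 236041
ΣP(2013)Q(2005) = 3123×10 + 18737×10 + 203×8 = 31230 + 187370 + 1624 = 220224
P = 236041 / 220224 × 100 = 107.1822
Fisher = √(L × P) = √(108.4090 × 107.1822) = 107.7939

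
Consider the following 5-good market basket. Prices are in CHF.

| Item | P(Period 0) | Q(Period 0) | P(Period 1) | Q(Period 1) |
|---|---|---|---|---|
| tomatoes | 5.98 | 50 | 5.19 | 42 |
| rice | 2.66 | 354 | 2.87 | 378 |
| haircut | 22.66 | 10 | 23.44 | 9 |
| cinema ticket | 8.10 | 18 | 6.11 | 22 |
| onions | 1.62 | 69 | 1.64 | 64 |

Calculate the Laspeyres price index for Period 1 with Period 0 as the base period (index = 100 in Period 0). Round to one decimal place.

100.5

Laspeyres price index uses base-period quantities as weights.
ΣP(Period 1)·Q(Period 0) = 5.19×50 + 2.87×354 + 23.44×10 + 6.11×18 + 1.64×69 = 259.5 + 1015.98 + 234.4 + 109.98 + 113.16 = 1733.02
ΣP(Period 0)·Q(Period 0) = 5.98×50 + 2.66×354 + 22.66×10 + 8.10×18 + 1.62×69 = 299 + 941.64 + 226.6 + 145.8 + 111.78 = 1724.82
Index = 1733.02 / 1724.82 × 100 = 100.4754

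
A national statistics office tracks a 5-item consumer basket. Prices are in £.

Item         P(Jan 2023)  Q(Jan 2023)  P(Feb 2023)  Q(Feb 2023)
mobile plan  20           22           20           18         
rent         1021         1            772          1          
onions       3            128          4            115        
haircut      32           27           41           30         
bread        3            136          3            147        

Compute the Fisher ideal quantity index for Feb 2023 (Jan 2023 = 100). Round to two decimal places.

Laspeyres component (base-period weights):
ΣP(Jan 2023)Q(Feb 2023) = 20×18 + 1021×1 + 3×115 + 32×30 + 3×147 = 360 + 1021 + 345 + 960 + 441 = 3127
ΣP(Jan 2023)Q(Jan 2023) = 20×22 + 1021×1 + 3×128 + 32×27 + 3×136 = 440 + 1021 + 384 + 864 + 408 = 3117
L = 3127 / 3117 × 100 = 100.3208
Paasche component (current-period weights):
ΣP(Feb 2023)Q(Feb 2023) = 20×18 + 772×1 + 4×115 + 41×30 + 3×147 = 360 + 772 + 460 + 1230 + 441 = 3263
ΣP(Feb 2023)Q(Jan 2023) = 20×22 + 772×1 + 4×128 + 41×27 + 3×136 = 440 + 772 + 512 + 1107 + 408 = 3239
P = 3263 / 3239 × 100 = 100.7410
Fisher = √(L × P) = √(100.3208 × 100.7410) = 100.5307

100.53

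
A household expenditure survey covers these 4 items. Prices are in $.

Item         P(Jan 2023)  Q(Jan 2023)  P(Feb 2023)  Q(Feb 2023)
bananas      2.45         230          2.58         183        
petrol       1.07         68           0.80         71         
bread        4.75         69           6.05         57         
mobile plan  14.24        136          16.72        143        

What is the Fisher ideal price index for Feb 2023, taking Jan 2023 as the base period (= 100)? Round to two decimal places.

115.21

Laspeyres component (base-period weights):
ΣP(Feb 2023)Q(Jan 2023) = 2.58×230 + 0.80×68 + 6.05×69 + 16.72×136 = 593.4 + 54.4 + 417.45 + 2273.92 = 3339.17
ΣP(Jan 2023)Q(Jan 2023) = 2.45×230 + 1.07×68 + 4.75×69 + 14.24×136 = 563.5 + 72.76 + 327.75 + 1936.64 = 2900.65
L = 3339.17 / 2900.65 × 100 = 115.1180
Paasche component (current-period weights):
ΣP(Feb 2023)Q(Feb 2023) = 2.58×183 + 0.80×71 + 6.05×57 + 16.72×143 = 472.14 + 56.8 + 344.85 + 2390.96 = 3264.75
ΣP(Jan 2023)Q(Feb 2023) = 2.45×183 + 1.07×71 + 4.75×57 + 14.24×143 = 448.35 + 75.97 + 270.75 + 2036.32 = 2831.39
P = 3264.75 / 2831.39 × 100 = 115.3056
Fisher = √(L × P) = √(115.1180 × 115.3056) = 115.2117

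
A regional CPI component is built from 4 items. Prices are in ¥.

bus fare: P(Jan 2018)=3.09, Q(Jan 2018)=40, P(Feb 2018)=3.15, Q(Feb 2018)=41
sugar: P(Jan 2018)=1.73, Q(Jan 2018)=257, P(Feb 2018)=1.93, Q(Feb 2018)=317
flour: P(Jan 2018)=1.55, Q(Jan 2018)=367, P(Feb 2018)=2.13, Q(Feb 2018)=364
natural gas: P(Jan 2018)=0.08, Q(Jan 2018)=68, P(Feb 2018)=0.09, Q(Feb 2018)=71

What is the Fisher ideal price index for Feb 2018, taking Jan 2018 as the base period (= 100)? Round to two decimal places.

122.85

Laspeyres component (base-period weights):
ΣP(Feb 2018)Q(Jan 2018) = 3.15×40 + 1.93×257 + 2.13×367 + 0.09×68 = 126 + 496.01 + 781.71 + 6.12 = 1409.84
ΣP(Jan 2018)Q(Jan 2018) = 3.09×40 + 1.73×257 + 1.55×367 + 0.08×68 = 123.6 + 444.61 + 568.85 + 5.44 = 1142.5
L = 1409.84 / 1142.5 × 100 = 123.3996
Paasche component (current-period weights):
ΣP(Feb 2018)Q(Feb 2018) = 3.15×41 + 1.93×317 + 2.13×364 + 0.09×71 = 129.15 + 611.81 + 775.32 + 6.39 = 1522.67
ΣP(Jan 2018)Q(Feb 2018) = 3.09×41 + 1.73×317 + 1.55×364 + 0.08×71 = 126.69 + 548.41 + 564.2 + 5.68 = 1244.98
P = 1522.67 / 1244.98 × 100 = 122.3048
Fisher = √(L × P) = √(123.3996 × 122.3048) = 122.8509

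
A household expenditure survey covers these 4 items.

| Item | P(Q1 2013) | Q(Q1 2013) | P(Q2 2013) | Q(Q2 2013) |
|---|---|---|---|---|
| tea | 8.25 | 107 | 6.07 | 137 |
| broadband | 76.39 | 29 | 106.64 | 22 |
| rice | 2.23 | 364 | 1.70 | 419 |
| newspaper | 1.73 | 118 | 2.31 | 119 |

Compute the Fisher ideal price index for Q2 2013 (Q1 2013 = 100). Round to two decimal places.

108.96

Laspeyres component (base-period weights):
ΣP(Q2 2013)Q(Q1 2013) = 6.07×107 + 106.64×29 + 1.70×364 + 2.31×118 = 649.49 + 3092.56 + 618.8 + 272.58 = 4633.43
ΣP(Q1 2013)Q(Q1 2013) = 8.25×107 + 76.39×29 + 2.23×364 + 1.73×118 = 882.75 + 2215.31 + 811.72 + 204.14 = 4113.92
L = 4633.43 / 4113.92 × 100 = 112.6281
Paasche component (current-period weights):
ΣP(Q2 2013)Q(Q2 2013) = 6.07×137 + 106.64×22 + 1.70×419 + 2.31×119 = 831.59 + 2346.08 + 712.3 + 274.89 = 4164.86
ΣP(Q1 2013)Q(Q2 2013) = 8.25×137 + 76.39×22 + 2.23×419 + 1.73×119 = 1130.25 + 1680.58 + 934.37 + 205.87 = 3951.07
P = 4164.86 / 3951.07 × 100 = 105.4109
Fisher = √(L × P) = √(112.6281 × 105.4109) = 108.9598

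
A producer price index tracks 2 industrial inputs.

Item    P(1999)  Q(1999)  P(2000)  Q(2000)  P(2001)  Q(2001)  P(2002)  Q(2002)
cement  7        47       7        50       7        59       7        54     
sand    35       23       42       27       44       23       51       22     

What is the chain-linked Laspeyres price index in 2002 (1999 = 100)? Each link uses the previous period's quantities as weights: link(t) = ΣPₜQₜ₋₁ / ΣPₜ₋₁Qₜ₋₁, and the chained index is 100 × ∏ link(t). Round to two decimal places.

Link 1999→2000:
ΣP(2000)Q(1999) = 7×47 + 42×23 = 329 + 966 = 1295
ΣP(1999)Q(1999) = 7×47 + 35×23 = 329 + 805 = 1134
link = 1295/1134 = 1.141975
Link 2000→2001:
ΣP(2001)Q(2000) = 7×50 + 44×27 = 350 + 1188 = 1538
ΣP(2000)Q(2000) = 7×50 + 42×27 = 350 + 1134 = 1484
link = 1538/1484 = 1.036388
Link 2001→2002:
ΣP(2002)Q(2001) = 7×59 + 51×23 = 413 + 1173 = 1586
ΣP(2001)Q(2001) = 7×59 + 44×23 = 413 + 1012 = 1425
link = 1586/1425 = 1.112982
Chained index = 100 × 1.141975 × 1.036388 × 1.112982 = 131.7248

131.72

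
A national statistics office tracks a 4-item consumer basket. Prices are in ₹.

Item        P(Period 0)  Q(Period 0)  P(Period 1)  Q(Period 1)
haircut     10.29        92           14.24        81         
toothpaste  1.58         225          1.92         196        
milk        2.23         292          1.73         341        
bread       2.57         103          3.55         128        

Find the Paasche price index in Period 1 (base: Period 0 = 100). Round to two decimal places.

Paasche price index uses current-period quantities as weights.
ΣP(Period 1)·Q(Period 1) = 14.24×81 + 1.92×196 + 1.73×341 + 3.55×128 = 1153.44 + 376.32 + 589.93 + 454.4 = 2574.09
ΣP(Period 0)·Q(Period 1) = 10.29×81 + 1.58×196 + 2.23×341 + 2.57×128 = 833.49 + 309.68 + 760.43 + 328.96 = 2232.56
Index = 2574.09 / 2232.56 × 100 = 115.2977

115.30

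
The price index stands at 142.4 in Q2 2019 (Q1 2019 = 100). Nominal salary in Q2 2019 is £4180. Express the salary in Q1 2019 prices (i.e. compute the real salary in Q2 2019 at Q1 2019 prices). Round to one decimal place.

Real = Nominal ÷ (Index/100) = 4180 ÷ (142.4/100)
     = 4180 ÷ 1.424 = 2935.3933

2935.4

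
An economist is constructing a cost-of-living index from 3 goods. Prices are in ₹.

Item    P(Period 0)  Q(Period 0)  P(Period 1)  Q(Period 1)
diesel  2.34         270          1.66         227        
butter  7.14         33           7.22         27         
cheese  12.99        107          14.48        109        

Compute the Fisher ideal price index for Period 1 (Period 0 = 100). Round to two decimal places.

Laspeyres component (base-period weights):
ΣP(Period 1)Q(Period 0) = 1.66×270 + 7.22×33 + 14.48×107 = 448.2 + 238.26 + 1549.36 = 2235.82
ΣP(Period 0)Q(Period 0) = 2.34×270 + 7.14×33 + 12.99×107 = 631.8 + 235.62 + 1389.93 = 2257.35
L = 2235.82 / 2257.35 × 100 = 99.0462
Paasche component (current-period weights):
ΣP(Period 1)Q(Period 1) = 1.66×227 + 7.22×27 + 14.48×109 = 376.82 + 194.94 + 1578.32 = 2150.08
ΣP(Period 0)Q(Period 1) = 2.34×227 + 7.14×27 + 12.99×109 = 531.18 + 192.78 + 1415.91 = 2139.87
P = 2150.08 / 2139.87 × 100 = 100.4771
Fisher = √(L × P) = √(99.0462 × 100.4771) = 99.7591

99.76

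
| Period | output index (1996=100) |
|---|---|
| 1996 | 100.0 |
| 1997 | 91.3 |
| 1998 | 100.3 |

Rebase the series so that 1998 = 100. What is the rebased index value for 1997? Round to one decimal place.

91.0

Rebased(1997) = 91.3 / 100.3 × 100 = 91.0269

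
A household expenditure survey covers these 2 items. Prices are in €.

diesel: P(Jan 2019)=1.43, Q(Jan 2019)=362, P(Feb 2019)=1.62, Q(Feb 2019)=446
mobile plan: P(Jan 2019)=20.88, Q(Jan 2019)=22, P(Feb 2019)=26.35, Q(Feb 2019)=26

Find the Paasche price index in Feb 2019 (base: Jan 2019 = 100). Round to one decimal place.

Paasche price index uses current-period quantities as weights.
ΣP(Feb 2019)·Q(Feb 2019) = 1.62×446 + 26.35×26 = 722.52 + 685.1 = 1407.62
ΣP(Jan 2019)·Q(Feb 2019) = 1.43×446 + 20.88×26 = 637.78 + 542.88 = 1180.66
Index = 1407.62 / 1180.66 × 100 = 119.2231

119.2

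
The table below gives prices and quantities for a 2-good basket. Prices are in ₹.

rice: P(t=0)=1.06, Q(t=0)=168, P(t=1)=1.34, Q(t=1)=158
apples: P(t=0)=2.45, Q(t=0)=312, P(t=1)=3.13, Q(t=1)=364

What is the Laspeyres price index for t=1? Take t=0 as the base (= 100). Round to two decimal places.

Laspeyres price index uses base-period quantities as weights.
ΣP(t=1)·Q(t=0) = 1.34×168 + 3.13×312 = 225.12 + 976.56 = 1201.68
ΣP(t=0)·Q(t=0) = 1.06×168 + 2.45×312 = 178.08 + 764.4 = 942.48
Index = 1201.68 / 942.48 × 100 = 127.5019

127.50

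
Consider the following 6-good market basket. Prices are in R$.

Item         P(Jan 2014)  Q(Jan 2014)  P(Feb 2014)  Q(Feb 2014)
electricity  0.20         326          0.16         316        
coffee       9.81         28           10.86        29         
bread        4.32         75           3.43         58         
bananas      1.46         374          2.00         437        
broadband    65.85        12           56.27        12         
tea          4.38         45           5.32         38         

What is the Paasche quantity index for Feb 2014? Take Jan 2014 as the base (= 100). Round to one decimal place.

Paasche quantity index uses current-period prices as weights.
ΣP(Feb 2014)·Q(Feb 2014) = 0.16×316 + 10.86×29 + 3.43×58 + 2.00×437 + 56.27×12 + 5.32×38 = 50.56 + 314.94 + 198.94 + 874 + 675.24 + 202.16 = 2315.84
ΣP(Feb 2014)·Q(Jan 2014) = 0.16×326 + 10.86×28 + 3.43×75 + 2.00×374 + 56.27×12 + 5.32×45 = 52.16 + 304.08 + 257.25 + 748 + 675.24 + 239.4 = 2276.13
Index = 2315.84 / 2276.13 × 100 = 101.7446

101.7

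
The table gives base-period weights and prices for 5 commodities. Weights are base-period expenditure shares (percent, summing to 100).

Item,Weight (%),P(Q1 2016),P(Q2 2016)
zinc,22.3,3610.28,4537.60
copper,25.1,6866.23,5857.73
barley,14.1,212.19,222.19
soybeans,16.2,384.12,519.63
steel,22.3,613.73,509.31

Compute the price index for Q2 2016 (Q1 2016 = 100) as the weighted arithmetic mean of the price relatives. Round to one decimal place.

104.6

zinc: 22.3 × (4537.60/3610.28) = 22.3 × 1.256855 = 28.0279
copper: 25.1 × (5857.73/6866.23) = 25.1 × 0.853122 = 21.4134
barley: 14.1 × (222.19/212.19) = 14.1 × 1.047128 = 14.7645
soybeans: 16.2 × (519.63/384.12) = 16.2 × 1.352780 = 21.9150
steel: 22.3 × (509.31/613.73) = 22.3 × 0.829860 = 18.5059
Index = Σ wᵢ·(p₁ᵢ/p₀ᵢ) = 28.0279 + 21.4134 + 14.7645 + 21.9150 + 18.5059 = 104.6267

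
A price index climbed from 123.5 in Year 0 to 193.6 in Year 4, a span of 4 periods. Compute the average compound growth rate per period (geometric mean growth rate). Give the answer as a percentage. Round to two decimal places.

Growth factor = (193.6/123.5)^(1/4) = (1.567611)^(1/4) = 1.118947
Growth rate = 1.118947 − 1 = 0.118947 = 11.8947%

11.89%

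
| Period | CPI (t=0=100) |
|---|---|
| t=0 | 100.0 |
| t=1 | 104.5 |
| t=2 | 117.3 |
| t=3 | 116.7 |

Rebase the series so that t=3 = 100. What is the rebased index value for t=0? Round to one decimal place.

Rebased(t=0) = 100.0 / 116.7 × 100 = 85.6898

85.7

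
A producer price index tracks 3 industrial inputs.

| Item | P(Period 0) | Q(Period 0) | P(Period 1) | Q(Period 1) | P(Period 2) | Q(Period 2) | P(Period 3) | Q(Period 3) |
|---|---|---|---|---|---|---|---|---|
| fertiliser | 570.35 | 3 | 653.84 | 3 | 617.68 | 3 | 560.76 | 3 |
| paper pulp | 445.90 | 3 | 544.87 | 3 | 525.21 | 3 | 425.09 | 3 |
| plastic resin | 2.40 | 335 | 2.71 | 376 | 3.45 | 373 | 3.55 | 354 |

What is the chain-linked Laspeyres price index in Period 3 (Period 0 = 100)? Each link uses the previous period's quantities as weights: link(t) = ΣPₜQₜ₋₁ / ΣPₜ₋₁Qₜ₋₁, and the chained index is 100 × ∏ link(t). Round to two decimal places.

108.70

Link Period 0→Period 1:
ΣP(Period 1)Q(Period 0) = 653.84×3 + 544.87×3 + 2.71×335 = 1961.52 + 1634.61 + 907.85 = 4503.98
ΣP(Period 0)Q(Period 0) = 570.35×3 + 445.90×3 + 2.40×335 = 1711.05 + 1337.7 + 804 = 3852.75
link = 4503.98/3852.75 = 1.169030
Link Period 1→Period 2:
ΣP(Period 2)Q(Period 1) = 617.68×3 + 525.21×3 + 3.45×376 = 1853.04 + 1575.63 + 1297.2 = 4725.87
ΣP(Period 1)Q(Period 1) = 653.84×3 + 544.87×3 + 2.71×376 = 1961.52 + 1634.61 + 1018.96 = 4615.09
link = 4725.87/4615.09 = 1.024004
Link Period 2→Period 3:
ΣP(Period 3)Q(Period 2) = 560.76×3 + 425.09×3 + 3.55×373 = 1682.28 + 1275.27 + 1324.15 = 4281.7
ΣP(Period 2)Q(Period 2) = 617.68×3 + 525.21×3 + 3.45×373 = 1853.04 + 1575.63 + 1286.85 = 4715.52
link = 4281.7/4715.52 = 0.908002
Chained index = 100 × 1.169030 × 1.024004 × 0.908002 = 108.6961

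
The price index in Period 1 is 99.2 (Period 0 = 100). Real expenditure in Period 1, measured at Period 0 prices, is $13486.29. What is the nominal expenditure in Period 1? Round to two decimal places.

13378.40

Nominal = Real × (Index/100) = 13486.29 × (99.2/100)
        = 13486.29 × 0.992 = 13378.3997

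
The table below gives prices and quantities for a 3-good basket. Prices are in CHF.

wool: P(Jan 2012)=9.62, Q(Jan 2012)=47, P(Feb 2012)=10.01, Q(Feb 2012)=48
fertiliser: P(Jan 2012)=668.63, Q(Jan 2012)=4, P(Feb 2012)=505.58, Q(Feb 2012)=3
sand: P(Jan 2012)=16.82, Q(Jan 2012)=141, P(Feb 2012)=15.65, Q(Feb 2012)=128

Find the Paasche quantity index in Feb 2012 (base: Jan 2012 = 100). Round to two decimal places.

85.13

Paasche quantity index uses current-period prices as weights.
ΣP(Feb 2012)·Q(Feb 2012) = 10.01×48 + 505.58×3 + 15.65×128 = 480.48 + 1516.74 + 2003.2 = 4000.42
ΣP(Feb 2012)·Q(Jan 2012) = 10.01×47 + 505.58×4 + 15.65×141 = 470.47 + 2022.32 + 2206.65 = 4699.44
Index = 4000.42 / 4699.44 × 100 = 85.1255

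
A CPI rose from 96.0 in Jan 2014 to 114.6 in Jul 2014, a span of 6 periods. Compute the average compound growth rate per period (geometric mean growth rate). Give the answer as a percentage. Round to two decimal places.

Growth factor = (114.6/96.0)^(1/6) = (1.193750)^(1/6) = 1.029957
Growth rate = 1.029957 − 1 = 0.029957 = 2.9957%

3.00%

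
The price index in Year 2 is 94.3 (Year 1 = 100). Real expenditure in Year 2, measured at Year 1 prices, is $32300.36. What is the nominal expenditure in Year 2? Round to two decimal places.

Nominal = Real × (Index/100) = 32300.36 × (94.3/100)
        = 32300.36 × 0.943 = 30459.2395

30459.24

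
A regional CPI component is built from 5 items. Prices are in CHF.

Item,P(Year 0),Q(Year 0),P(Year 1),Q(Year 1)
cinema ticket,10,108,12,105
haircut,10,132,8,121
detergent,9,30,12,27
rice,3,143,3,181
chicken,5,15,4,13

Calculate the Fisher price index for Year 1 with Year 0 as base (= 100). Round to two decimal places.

Laspeyres component (base-period weights):
ΣP(Year 1)Q(Year 0) = 12×108 + 8×132 + 12×30 + 3×143 + 4×15 = 1296 + 1056 + 360 + 429 + 60 = 3201
ΣP(Year 0)Q(Year 0) = 10×108 + 10×132 + 9×30 + 3×143 + 5×15 = 1080 + 1320 + 270 + 429 + 75 = 3174
L = 3201 / 3174 × 100 = 100.8507
Paasche component (current-period weights):
ΣP(Year 1)Q(Year 1) = 12×105 + 8×121 + 12×27 + 3×181 + 4×13 = 1260 + 968 + 324 + 543 + 52 = 3147
ΣP(Year 0)Q(Year 1) = 10×105 + 10×121 + 9×27 + 3×181 + 5×13 = 1050 + 1210 + 243 + 543 + 65 = 3111
P = 3147 / 3111 × 100 = 101.1572
Fisher = √(L × P) = √(100.8507 × 101.1572) = 101.0038

101.00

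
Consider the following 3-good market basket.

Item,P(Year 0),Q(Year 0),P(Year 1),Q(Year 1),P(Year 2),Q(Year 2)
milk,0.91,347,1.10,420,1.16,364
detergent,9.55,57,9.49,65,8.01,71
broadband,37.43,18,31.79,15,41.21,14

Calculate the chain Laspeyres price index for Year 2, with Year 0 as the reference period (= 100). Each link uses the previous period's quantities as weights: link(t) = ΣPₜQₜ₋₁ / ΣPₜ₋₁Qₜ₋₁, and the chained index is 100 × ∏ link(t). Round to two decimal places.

Link Year 0→Year 1:
ΣP(Year 1)Q(Year 0) = 1.10×347 + 9.49×57 + 31.79×18 = 381.7 + 540.93 + 572.22 = 1494.85
ΣP(Year 0)Q(Year 0) = 0.91×347 + 9.55×57 + 37.43×18 = 315.77 + 544.35 + 673.74 = 1533.86
link = 1494.85/1533.86 = 0.974567
Link Year 1→Year 2:
ΣP(Year 2)Q(Year 1) = 1.16×420 + 8.01×65 + 41.21×15 = 487.2 + 520.65 + 618.15 = 1626
ΣP(Year 1)Q(Year 1) = 1.10×420 + 9.49×65 + 31.79×15 = 462 + 616.85 + 476.85 = 1555.7
link = 1626/1555.7 = 1.045189
Chained index = 100 × 0.974567 × 1.045189 = 101.8607

101.86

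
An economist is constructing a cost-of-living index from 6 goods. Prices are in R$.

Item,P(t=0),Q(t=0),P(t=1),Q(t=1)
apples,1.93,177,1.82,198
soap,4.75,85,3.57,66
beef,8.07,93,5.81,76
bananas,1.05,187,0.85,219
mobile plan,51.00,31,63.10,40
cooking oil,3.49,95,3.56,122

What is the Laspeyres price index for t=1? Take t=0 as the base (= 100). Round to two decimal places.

100.40

Laspeyres price index uses base-period quantities as weights.
ΣP(t=1)·Q(t=0) = 1.82×177 + 3.57×85 + 5.81×93 + 0.85×187 + 63.10×31 + 3.56×95 = 322.14 + 303.45 + 540.33 + 158.95 + 1956.1 + 338.2 = 3619.17
ΣP(t=0)·Q(t=0) = 1.93×177 + 4.75×85 + 8.07×93 + 1.05×187 + 51.00×31 + 3.49×95 = 341.61 + 403.75 + 750.51 + 196.35 + 1581 + 331.55 = 3604.77
Index = 3619.17 / 3604.77 × 100 = 100.3995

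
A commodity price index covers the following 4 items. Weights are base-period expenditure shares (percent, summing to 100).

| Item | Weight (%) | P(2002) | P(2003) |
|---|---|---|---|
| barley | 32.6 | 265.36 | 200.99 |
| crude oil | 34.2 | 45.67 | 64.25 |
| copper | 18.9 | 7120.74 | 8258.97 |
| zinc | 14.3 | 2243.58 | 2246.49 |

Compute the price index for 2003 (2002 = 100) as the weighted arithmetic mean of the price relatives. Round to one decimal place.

barley: 32.6 × (200.99/265.36) = 32.6 × 0.757424 = 24.6920
crude oil: 34.2 × (64.25/45.67) = 34.2 × 1.406832 = 48.1136
copper: 18.9 × (8258.97/7120.74) = 18.9 × 1.159847 = 21.9211
zinc: 14.3 × (2246.49/2243.58) = 14.3 × 1.001297 = 14.3185
Index = Σ wᵢ·(p₁ᵢ/p₀ᵢ) = 24.6920 + 48.1136 + 21.9211 + 14.3185 = 109.0453

109.0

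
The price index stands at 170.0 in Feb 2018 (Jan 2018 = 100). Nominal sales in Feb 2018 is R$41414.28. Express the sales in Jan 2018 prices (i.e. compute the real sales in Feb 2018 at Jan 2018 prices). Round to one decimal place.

Real = Nominal ÷ (Index/100) = 41414.28 ÷ (170.0/100)
     = 41414.28 ÷ 1.700 = 24361.3412

24361.3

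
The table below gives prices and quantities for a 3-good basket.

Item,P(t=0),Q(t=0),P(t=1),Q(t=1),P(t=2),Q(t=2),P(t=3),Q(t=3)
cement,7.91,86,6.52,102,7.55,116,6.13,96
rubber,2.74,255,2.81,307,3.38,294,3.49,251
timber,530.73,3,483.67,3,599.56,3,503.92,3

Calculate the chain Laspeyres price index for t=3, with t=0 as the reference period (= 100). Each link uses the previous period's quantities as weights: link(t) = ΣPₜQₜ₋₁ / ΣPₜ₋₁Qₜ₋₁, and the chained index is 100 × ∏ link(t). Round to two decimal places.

Link t=0→t=1:
ΣP(t=1)Q(t=0) = 6.52×86 + 2.81×255 + 483.67×3 = 560.72 + 716.55 + 1451.01 = 2728.28
ΣP(t=0)Q(t=0) = 7.91×86 + 2.74×255 + 530.73×3 = 680.26 + 698.7 + 1592.19 = 2971.15
link = 2728.28/2971.15 = 0.918257
Link t=1→t=2:
ΣP(t=2)Q(t=1) = 7.55×102 + 3.38×307 + 599.56×3 = 770.1 + 1037.66 + 1798.68 = 3606.44
ΣP(t=1)Q(t=1) = 6.52×102 + 2.81×307 + 483.67×3 = 665.04 + 862.67 + 1451.01 = 2978.72
link = 3606.44/2978.72 = 1.210735
Link t=2→t=3:
ΣP(t=3)Q(t=2) = 6.13×116 + 3.49×294 + 503.92×3 = 711.08 + 1026.06 + 1511.76 = 3248.9
ΣP(t=2)Q(t=2) = 7.55×116 + 3.38×294 + 599.56×3 = 875.8 + 993.72 + 1798.68 = 3668.2
link = 3248.9/3668.2 = 0.885693
Chained index = 100 × 0.918257 × 1.210735 × 0.885693 = 98.4684

98.47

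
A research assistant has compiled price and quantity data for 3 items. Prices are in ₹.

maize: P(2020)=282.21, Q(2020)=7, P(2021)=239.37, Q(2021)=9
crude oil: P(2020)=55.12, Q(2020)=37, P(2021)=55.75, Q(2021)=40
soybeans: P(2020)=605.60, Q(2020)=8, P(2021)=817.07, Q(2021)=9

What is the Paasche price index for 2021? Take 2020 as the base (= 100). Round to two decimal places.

Paasche price index uses current-period quantities as weights.
ΣP(2021)·Q(2021) = 239.37×9 + 55.75×40 + 817.07×9 = 2154.33 + 2230 + 7353.63 = 11737.96
ΣP(2020)·Q(2021) = 282.21×9 + 55.12×40 + 605.60×9 = 2539.89 + 2204.8 + 5450.4 = 10195.09
Index = 11737.96 / 10195.09 × 100 = 115.1335

115.13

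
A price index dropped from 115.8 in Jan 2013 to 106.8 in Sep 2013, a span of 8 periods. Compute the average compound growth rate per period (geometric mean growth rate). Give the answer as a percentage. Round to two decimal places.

-1.01%

Growth factor = (106.8/115.8)^(1/8) = (0.922280)^(1/8) = 0.989938
Growth rate = 0.989938 − 1 = -0.010062 = -1.0062%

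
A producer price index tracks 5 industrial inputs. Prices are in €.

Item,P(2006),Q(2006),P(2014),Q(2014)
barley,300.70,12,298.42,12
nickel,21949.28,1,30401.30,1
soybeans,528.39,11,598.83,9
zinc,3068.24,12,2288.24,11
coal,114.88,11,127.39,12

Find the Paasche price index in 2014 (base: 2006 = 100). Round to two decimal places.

100.96

Paasche price index uses current-period quantities as weights.
ΣP(2014)·Q(2014) = 298.42×12 + 30401.30×1 + 598.83×9 + 2288.24×11 + 127.39×12 = 3581.04 + 30401.3 + 5389.47 + 25170.64 + 1528.68 = 66071.13
ΣP(2006)·Q(2014) = 300.70×12 + 21949.28×1 + 528.39×9 + 3068.24×11 + 114.88×12 = 3608.4 + 21949.28 + 4755.51 + 33750.64 + 1378.56 = 65442.39
Index = 66071.13 / 65442.39 × 100 = 100.9608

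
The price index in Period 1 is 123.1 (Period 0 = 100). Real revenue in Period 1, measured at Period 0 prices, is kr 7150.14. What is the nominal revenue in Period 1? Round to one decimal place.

Nominal = Real × (Index/100) = 7150.14 × (123.1/100)
        = 7150.14 × 1.231 = 8801.8223

8801.8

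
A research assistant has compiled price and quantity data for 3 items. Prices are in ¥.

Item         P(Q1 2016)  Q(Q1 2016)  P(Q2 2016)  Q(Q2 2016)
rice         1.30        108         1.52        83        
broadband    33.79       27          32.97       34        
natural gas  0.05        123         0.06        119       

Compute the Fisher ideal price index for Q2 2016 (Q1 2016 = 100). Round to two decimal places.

Laspeyres component (base-period weights):
ΣP(Q2 2016)Q(Q1 2016) = 1.52×108 + 32.97×27 + 0.06×123 = 164.16 + 890.19 + 7.38 = 1061.73
ΣP(Q1 2016)Q(Q1 2016) = 1.30×108 + 33.79×27 + 0.05×123 = 140.4 + 912.33 + 6.15 = 1058.88
L = 1061.73 / 1058.88 × 100 = 100.2692
Paasche component (current-period weights):
ΣP(Q2 2016)Q(Q2 2016) = 1.52×83 + 32.97×34 + 0.06×119 = 126.16 + 1120.98 + 7.14 = 1254.28
ΣP(Q1 2016)Q(Q2 2016) = 1.30×83 + 33.79×34 + 0.05×119 = 107.9 + 1148.86 + 5.95 = 1262.71
P = 1254.28 / 1262.71 × 100 = 99.3324
Fisher = √(L × P) = √(100.2692 × 99.3324) = 99.7997

99.80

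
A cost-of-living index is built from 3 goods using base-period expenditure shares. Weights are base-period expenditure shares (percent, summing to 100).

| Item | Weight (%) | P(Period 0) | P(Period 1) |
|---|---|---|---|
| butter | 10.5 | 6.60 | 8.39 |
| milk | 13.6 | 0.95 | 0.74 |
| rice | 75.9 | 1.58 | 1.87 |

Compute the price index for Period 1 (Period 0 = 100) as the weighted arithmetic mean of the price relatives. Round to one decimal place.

113.8

butter: 10.5 × (8.39/6.60) = 10.5 × 1.271212 = 13.3477
milk: 13.6 × (0.74/0.95) = 13.6 × 0.778947 = 10.5937
rice: 75.9 × (1.87/1.58) = 75.9 × 1.183544 = 89.8310
Index = Σ wᵢ·(p₁ᵢ/p₀ᵢ) = 13.3477 + 10.5937 + 89.8310 = 113.7724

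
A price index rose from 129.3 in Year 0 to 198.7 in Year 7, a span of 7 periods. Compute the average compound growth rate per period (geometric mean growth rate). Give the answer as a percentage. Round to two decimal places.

6.33%

Growth factor = (198.7/129.3)^(1/7) = (1.536736)^(1/7) = 1.063303
Growth rate = 1.063303 − 1 = 0.063303 = 6.3303%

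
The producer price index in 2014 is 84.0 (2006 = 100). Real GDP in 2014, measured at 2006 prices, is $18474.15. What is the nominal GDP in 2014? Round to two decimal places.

15518.29

Nominal = Real × (Index/100) = 18474.15 × (84.0/100)
        = 18474.15 × 0.840 = 15518.2860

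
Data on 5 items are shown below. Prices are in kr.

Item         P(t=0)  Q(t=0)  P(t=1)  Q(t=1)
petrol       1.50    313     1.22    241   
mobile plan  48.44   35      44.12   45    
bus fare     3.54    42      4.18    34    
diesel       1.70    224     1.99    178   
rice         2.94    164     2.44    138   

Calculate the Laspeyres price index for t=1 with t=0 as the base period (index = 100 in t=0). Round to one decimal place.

92.8

Laspeyres price index uses base-period quantities as weights.
ΣP(t=1)·Q(t=0) = 1.22×313 + 44.12×35 + 4.18×42 + 1.99×224 + 2.44×164 = 381.86 + 1544.2 + 175.56 + 445.76 + 400.16 = 2947.54
ΣP(t=0)·Q(t=0) = 1.50×313 + 48.44×35 + 3.54×42 + 1.70×224 + 2.94×164 = 469.5 + 1695.4 + 148.68 + 380.8 + 482.16 = 3176.54
Index = 2947.54 / 3176.54 × 100 = 92.7909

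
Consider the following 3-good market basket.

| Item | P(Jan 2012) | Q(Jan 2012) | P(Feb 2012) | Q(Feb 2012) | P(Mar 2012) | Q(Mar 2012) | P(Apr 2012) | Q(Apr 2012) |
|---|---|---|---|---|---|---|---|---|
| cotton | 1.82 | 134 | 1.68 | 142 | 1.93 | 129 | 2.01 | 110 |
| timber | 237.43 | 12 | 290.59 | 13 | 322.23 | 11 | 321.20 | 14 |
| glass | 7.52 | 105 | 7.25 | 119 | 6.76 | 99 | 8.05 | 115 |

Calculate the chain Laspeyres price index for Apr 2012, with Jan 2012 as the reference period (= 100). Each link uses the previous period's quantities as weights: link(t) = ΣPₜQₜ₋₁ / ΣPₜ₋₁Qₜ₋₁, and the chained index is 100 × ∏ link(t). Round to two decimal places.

Link Jan 2012→Feb 2012:
ΣP(Feb 2012)Q(Jan 2012) = 1.68×134 + 290.59×12 + 7.25×105 = 225.12 + 3487.08 + 761.25 = 4473.45
ΣP(Jan 2012)Q(Jan 2012) = 1.82×134 + 237.43×12 + 7.52×105 = 243.88 + 2849.16 + 789.6 = 3882.64
link = 4473.45/3882.64 = 1.152167
Link Feb 2012→Mar 2012:
ΣP(Mar 2012)Q(Feb 2012) = 1.93×142 + 322.23×13 + 6.76×119 = 274.06 + 4188.99 + 804.44 = 5267.49
ΣP(Feb 2012)Q(Feb 2012) = 1.68×142 + 290.59×13 + 7.25×119 = 238.56 + 3777.67 + 862.75 = 4878.98
link = 5267.49/4878.98 = 1.079629
Link Mar 2012→Apr 2012:
ΣP(Apr 2012)Q(Mar 2012) = 2.01×129 + 321.20×11 + 8.05×99 = 259.29 + 3533.2 + 796.95 = 4589.44
ΣP(Mar 2012)Q(Mar 2012) = 1.93×129 + 322.23×11 + 6.76×99 = 248.97 + 3544.53 + 669.24 = 4462.74
link = 4589.44/4462.74 = 1.028391
Chained index = 100 × 1.152167 × 1.079629 × 1.028391 = 127.9229

127.92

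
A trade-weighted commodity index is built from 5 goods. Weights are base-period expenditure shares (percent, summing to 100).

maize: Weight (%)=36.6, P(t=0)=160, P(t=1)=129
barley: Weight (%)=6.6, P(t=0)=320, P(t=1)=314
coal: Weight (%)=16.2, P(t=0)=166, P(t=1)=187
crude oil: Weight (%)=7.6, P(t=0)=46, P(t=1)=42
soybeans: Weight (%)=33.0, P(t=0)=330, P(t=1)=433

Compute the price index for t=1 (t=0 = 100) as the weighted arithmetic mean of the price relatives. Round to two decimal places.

104.47

maize: 36.6 × (129/160) = 36.6 × 0.806250 = 29.5088
barley: 6.6 × (314/320) = 6.6 × 0.981250 = 6.4762
coal: 16.2 × (187/166) = 16.2 × 1.126506 = 18.2494
crude oil: 7.6 × (42/46) = 7.6 × 0.913043 = 6.9391
soybeans: 33.0 × (433/330) = 33.0 × 1.312121 = 43.3000
Index = Σ wᵢ·(p₁ᵢ/p₀ᵢ) = 29.5088 + 6.4762 + 18.2494 + 6.9391 + 43.3000 = 104.4735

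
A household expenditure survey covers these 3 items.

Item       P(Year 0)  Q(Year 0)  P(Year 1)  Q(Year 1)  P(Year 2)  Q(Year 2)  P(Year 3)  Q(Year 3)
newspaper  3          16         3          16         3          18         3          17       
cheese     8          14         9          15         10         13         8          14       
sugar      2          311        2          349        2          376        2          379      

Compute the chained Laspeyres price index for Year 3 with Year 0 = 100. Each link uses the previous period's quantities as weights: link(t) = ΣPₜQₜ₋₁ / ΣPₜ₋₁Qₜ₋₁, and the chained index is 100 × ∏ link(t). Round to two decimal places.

Link Year 0→Year 1:
ΣP(Year 1)Q(Year 0) = 3×16 + 9×14 + 2×311 = 48 + 126 + 622 = 796
ΣP(Year 0)Q(Year 0) = 3×16 + 8×14 + 2×311 = 48 + 112 + 622 = 782
link = 796/782 = 1.017903
Link Year 1→Year 2:
ΣP(Year 2)Q(Year 1) = 3×16 + 10×15 + 2×349 = 48 + 150 + 698 = 896
ΣP(Year 1)Q(Year 1) = 3×16 + 9×15 + 2×349 = 48 + 135 + 698 = 881
link = 896/881 = 1.017026
Link Year 2→Year 3:
ΣP(Year 3)Q(Year 2) = 3×18 + 8×13 + 2×376 = 54 + 104 + 752 = 910
ΣP(Year 2)Q(Year 2) = 3×18 + 10×13 + 2×376 = 54 + 130 + 752 = 936
link = 910/936 = 0.972222
Chained index = 100 × 1.017903 × 1.017026 × 0.972222 = 100.6477

100.65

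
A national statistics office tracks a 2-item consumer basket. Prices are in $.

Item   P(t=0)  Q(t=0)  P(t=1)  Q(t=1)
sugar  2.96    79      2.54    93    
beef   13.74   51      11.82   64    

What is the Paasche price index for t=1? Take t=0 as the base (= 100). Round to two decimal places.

85.97

Paasche price index uses current-period quantities as weights.
ΣP(t=1)·Q(t=1) = 2.54×93 + 11.82×64 = 236.22 + 756.48 = 992.7
ΣP(t=0)·Q(t=1) = 2.96×93 + 13.74×64 = 275.28 + 879.36 = 1154.64
Index = 992.7 / 1154.64 × 100 = 85.9748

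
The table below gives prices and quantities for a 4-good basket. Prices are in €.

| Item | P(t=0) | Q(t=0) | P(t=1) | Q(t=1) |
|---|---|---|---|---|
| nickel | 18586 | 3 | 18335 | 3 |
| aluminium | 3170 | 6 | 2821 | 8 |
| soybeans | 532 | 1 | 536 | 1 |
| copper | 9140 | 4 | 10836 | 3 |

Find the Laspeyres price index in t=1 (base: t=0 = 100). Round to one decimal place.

103.5

Laspeyres price index uses base-period quantities as weights.
ΣP(t=1)·Q(t=0) = 18335×3 + 2821×6 + 536×1 + 10836×4 = 55005 + 16926 + 536 + 43344 = 115811
ΣP(t=0)·Q(t=0) = 18586×3 + 3170×6 + 532×1 + 9140×4 = 55758 + 19020 + 532 + 36560 = 111870
Index = 115811 / 111870 × 100 = 103.5228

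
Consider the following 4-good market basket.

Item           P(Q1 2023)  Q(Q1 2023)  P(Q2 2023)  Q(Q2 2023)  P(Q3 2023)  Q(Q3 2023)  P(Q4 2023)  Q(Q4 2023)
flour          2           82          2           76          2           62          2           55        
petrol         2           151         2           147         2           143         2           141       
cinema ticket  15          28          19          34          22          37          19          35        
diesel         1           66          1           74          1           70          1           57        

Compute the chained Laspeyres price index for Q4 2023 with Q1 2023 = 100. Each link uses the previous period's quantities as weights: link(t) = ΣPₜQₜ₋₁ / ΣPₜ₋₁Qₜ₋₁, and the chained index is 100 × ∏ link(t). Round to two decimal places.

111.12

Link Q1 2023→Q2 2023:
ΣP(Q2 2023)Q(Q1 2023) = 2×82 + 2×151 + 19×28 + 1×66 = 164 + 302 + 532 + 66 = 1064
ΣP(Q1 2023)Q(Q1 2023) = 2×82 + 2×151 + 15×28 + 1×66 = 164 + 302 + 420 + 66 = 952
link = 1064/952 = 1.117647
Link Q2 2023→Q3 2023:
ΣP(Q3 2023)Q(Q2 2023) = 2×76 + 2×147 + 22×34 + 1×74 = 152 + 294 + 748 + 74 = 1268
ΣP(Q2 2023)Q(Q2 2023) = 2×76 + 2×147 + 19×34 + 1×74 = 152 + 294 + 646 + 74 = 1166
link = 1268/1166 = 1.087479
Link Q3 2023→Q4 2023:
ΣP(Q4 2023)Q(Q3 2023) = 2×62 + 2×143 + 19×37 + 1×70 = 124 + 286 + 703 + 70 = 1183
ΣP(Q3 2023)Q(Q3 2023) = 2×62 + 2×143 + 22×37 + 1×70 = 124 + 286 + 814 + 70 = 1294
link = 1183/1294 = 0.914219
Chained index = 100 × 1.117647 × 1.087479 × 0.914219 = 111.1158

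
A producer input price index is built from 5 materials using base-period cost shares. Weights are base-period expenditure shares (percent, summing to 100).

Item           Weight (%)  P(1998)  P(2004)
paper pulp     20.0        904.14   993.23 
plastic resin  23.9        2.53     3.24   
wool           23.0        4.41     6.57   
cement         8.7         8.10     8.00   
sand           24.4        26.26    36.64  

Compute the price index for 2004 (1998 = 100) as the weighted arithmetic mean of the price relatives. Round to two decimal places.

129.48

paper pulp: 20.0 × (993.23/904.14) = 20.0 × 1.098536 = 21.9707
plastic resin: 23.9 × (3.24/2.53) = 23.9 × 1.280632 = 30.6071
wool: 23.0 × (6.57/4.41) = 23.0 × 1.489796 = 34.2653
cement: 8.7 × (8.00/8.10) = 8.7 × 0.987654 = 8.5926
sand: 24.4 × (36.64/26.26) = 24.4 × 1.395278 = 34.0448
Index = Σ wᵢ·(p₁ᵢ/p₀ᵢ) = 21.9707 + 30.6071 + 34.2653 + 8.5926 + 34.0448 = 129.4805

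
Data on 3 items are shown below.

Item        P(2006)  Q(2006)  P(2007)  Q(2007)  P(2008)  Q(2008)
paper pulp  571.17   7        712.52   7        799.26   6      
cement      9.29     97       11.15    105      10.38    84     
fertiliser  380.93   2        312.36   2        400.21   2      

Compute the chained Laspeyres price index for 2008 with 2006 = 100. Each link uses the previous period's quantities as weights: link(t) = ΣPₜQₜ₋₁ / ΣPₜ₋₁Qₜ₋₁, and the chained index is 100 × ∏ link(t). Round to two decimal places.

Link 2006→2007:
ΣP(2007)Q(2006) = 712.52×7 + 11.15×97 + 312.36×2 = 4987.64 + 1081.55 + 624.72 = 6693.91
ΣP(2006)Q(2006) = 571.17×7 + 9.29×97 + 380.93×2 = 3998.19 + 901.13 + 761.86 = 5661.18
link = 6693.91/5661.18 = 1.182423
Link 2007→2008:
ΣP(2008)Q(2007) = 799.26×7 + 10.38×105 + 400.21×2 = 5594.82 + 1089.9 + 800.42 = 7485.14
ΣP(2007)Q(2007) = 712.52×7 + 11.15×105 + 312.36×2 = 4987.64 + 1170.75 + 624.72 = 6783.11
link = 7485.14/6783.11 = 1.103497
Chained index = 100 × 1.182423 × 1.103497 = 130.4800

130.48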